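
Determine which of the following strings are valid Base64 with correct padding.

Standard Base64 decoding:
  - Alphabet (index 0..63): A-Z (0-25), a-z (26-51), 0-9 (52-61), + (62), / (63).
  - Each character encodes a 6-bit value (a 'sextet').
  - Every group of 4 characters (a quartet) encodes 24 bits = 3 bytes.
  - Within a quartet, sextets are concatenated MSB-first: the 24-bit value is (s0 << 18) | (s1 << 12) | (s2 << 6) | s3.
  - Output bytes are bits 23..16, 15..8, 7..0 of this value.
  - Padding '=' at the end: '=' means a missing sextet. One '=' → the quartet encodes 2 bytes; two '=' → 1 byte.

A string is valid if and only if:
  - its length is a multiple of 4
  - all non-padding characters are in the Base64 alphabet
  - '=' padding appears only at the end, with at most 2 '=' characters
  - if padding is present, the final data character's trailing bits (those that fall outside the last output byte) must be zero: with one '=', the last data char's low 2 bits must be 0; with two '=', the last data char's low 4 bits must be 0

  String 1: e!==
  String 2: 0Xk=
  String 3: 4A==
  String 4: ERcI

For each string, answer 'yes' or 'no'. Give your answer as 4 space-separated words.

String 1: 'e!==' → invalid (bad char(s): ['!'])
String 2: '0Xk=' → valid
String 3: '4A==' → valid
String 4: 'ERcI' → valid

Answer: no yes yes yes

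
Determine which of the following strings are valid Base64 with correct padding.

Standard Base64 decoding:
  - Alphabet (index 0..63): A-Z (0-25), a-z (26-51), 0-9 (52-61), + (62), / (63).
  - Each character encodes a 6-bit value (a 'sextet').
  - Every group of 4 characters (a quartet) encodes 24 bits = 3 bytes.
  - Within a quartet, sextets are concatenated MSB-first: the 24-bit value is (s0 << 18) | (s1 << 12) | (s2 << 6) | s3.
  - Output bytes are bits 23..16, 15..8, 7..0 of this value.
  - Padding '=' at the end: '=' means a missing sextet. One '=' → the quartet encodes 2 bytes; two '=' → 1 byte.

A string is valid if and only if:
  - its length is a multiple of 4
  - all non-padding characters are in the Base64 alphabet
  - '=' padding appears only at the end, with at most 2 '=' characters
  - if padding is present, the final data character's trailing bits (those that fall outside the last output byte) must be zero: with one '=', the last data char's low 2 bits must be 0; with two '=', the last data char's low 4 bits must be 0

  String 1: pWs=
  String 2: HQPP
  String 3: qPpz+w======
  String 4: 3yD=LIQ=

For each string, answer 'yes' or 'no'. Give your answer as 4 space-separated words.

Answer: yes yes no no

Derivation:
String 1: 'pWs=' → valid
String 2: 'HQPP' → valid
String 3: 'qPpz+w======' → invalid (6 pad chars (max 2))
String 4: '3yD=LIQ=' → invalid (bad char(s): ['=']; '=' in middle)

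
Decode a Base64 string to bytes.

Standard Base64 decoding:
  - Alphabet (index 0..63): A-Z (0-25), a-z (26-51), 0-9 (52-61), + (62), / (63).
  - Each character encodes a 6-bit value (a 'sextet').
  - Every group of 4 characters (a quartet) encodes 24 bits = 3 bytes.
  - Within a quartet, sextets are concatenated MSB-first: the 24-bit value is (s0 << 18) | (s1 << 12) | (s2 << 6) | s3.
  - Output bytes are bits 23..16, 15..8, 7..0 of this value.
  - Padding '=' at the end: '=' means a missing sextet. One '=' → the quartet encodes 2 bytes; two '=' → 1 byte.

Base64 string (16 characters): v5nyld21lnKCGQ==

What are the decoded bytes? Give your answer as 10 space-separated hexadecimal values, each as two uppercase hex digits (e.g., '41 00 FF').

After char 0 ('v'=47): chars_in_quartet=1 acc=0x2F bytes_emitted=0
After char 1 ('5'=57): chars_in_quartet=2 acc=0xBF9 bytes_emitted=0
After char 2 ('n'=39): chars_in_quartet=3 acc=0x2FE67 bytes_emitted=0
After char 3 ('y'=50): chars_in_quartet=4 acc=0xBF99F2 -> emit BF 99 F2, reset; bytes_emitted=3
After char 4 ('l'=37): chars_in_quartet=1 acc=0x25 bytes_emitted=3
After char 5 ('d'=29): chars_in_quartet=2 acc=0x95D bytes_emitted=3
After char 6 ('2'=54): chars_in_quartet=3 acc=0x25776 bytes_emitted=3
After char 7 ('1'=53): chars_in_quartet=4 acc=0x95DDB5 -> emit 95 DD B5, reset; bytes_emitted=6
After char 8 ('l'=37): chars_in_quartet=1 acc=0x25 bytes_emitted=6
After char 9 ('n'=39): chars_in_quartet=2 acc=0x967 bytes_emitted=6
After char 10 ('K'=10): chars_in_quartet=3 acc=0x259CA bytes_emitted=6
After char 11 ('C'=2): chars_in_quartet=4 acc=0x967282 -> emit 96 72 82, reset; bytes_emitted=9
After char 12 ('G'=6): chars_in_quartet=1 acc=0x6 bytes_emitted=9
After char 13 ('Q'=16): chars_in_quartet=2 acc=0x190 bytes_emitted=9
Padding '==': partial quartet acc=0x190 -> emit 19; bytes_emitted=10

Answer: BF 99 F2 95 DD B5 96 72 82 19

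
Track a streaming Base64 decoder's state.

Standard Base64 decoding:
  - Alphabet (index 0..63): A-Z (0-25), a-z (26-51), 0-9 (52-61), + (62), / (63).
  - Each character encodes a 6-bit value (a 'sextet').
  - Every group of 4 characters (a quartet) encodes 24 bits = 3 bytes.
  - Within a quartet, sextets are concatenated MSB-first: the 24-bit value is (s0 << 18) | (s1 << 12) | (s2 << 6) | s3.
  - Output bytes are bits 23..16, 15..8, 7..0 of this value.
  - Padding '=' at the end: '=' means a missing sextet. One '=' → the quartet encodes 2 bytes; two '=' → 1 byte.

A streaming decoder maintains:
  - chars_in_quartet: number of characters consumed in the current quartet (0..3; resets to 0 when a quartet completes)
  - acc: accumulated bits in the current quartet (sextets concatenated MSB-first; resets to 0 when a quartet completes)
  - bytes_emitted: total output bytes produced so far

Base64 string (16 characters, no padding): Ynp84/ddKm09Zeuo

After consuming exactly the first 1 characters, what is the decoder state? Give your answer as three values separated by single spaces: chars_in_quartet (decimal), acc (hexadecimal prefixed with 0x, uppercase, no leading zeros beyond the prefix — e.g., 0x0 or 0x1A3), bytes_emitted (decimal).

After char 0 ('Y'=24): chars_in_quartet=1 acc=0x18 bytes_emitted=0

Answer: 1 0x18 0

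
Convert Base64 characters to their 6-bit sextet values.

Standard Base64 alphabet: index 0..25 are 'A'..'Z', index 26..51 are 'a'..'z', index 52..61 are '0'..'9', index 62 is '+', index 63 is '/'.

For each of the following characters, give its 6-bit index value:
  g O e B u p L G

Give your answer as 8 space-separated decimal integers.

Answer: 32 14 30 1 46 41 11 6

Derivation:
'g': a..z range, 26 + ord('g') − ord('a') = 32
'O': A..Z range, ord('O') − ord('A') = 14
'e': a..z range, 26 + ord('e') − ord('a') = 30
'B': A..Z range, ord('B') − ord('A') = 1
'u': a..z range, 26 + ord('u') − ord('a') = 46
'p': a..z range, 26 + ord('p') − ord('a') = 41
'L': A..Z range, ord('L') − ord('A') = 11
'G': A..Z range, ord('G') − ord('A') = 6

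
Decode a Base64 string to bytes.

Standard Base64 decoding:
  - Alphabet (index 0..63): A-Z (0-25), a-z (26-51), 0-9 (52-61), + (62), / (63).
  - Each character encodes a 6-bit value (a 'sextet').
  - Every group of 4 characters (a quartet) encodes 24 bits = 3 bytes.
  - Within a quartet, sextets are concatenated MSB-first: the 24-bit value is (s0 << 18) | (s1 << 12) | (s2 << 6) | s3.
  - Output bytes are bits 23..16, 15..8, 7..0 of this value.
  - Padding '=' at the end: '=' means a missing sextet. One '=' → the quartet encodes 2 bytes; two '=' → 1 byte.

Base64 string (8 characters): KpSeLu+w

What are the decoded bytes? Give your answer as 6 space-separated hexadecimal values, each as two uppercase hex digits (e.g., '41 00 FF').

After char 0 ('K'=10): chars_in_quartet=1 acc=0xA bytes_emitted=0
After char 1 ('p'=41): chars_in_quartet=2 acc=0x2A9 bytes_emitted=0
After char 2 ('S'=18): chars_in_quartet=3 acc=0xAA52 bytes_emitted=0
After char 3 ('e'=30): chars_in_quartet=4 acc=0x2A949E -> emit 2A 94 9E, reset; bytes_emitted=3
After char 4 ('L'=11): chars_in_quartet=1 acc=0xB bytes_emitted=3
After char 5 ('u'=46): chars_in_quartet=2 acc=0x2EE bytes_emitted=3
After char 6 ('+'=62): chars_in_quartet=3 acc=0xBBBE bytes_emitted=3
After char 7 ('w'=48): chars_in_quartet=4 acc=0x2EEFB0 -> emit 2E EF B0, reset; bytes_emitted=6

Answer: 2A 94 9E 2E EF B0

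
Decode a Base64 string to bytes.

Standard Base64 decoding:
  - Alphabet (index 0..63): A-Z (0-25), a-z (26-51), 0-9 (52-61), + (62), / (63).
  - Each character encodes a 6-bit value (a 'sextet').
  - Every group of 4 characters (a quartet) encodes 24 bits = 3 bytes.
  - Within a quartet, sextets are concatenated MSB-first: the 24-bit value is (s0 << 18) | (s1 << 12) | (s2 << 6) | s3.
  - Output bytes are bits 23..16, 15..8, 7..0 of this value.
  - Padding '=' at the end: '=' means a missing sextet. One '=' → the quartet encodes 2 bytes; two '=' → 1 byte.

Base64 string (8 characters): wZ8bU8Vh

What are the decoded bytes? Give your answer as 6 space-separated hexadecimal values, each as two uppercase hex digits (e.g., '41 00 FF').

Answer: C1 9F 1B 53 C5 61

Derivation:
After char 0 ('w'=48): chars_in_quartet=1 acc=0x30 bytes_emitted=0
After char 1 ('Z'=25): chars_in_quartet=2 acc=0xC19 bytes_emitted=0
After char 2 ('8'=60): chars_in_quartet=3 acc=0x3067C bytes_emitted=0
After char 3 ('b'=27): chars_in_quartet=4 acc=0xC19F1B -> emit C1 9F 1B, reset; bytes_emitted=3
After char 4 ('U'=20): chars_in_quartet=1 acc=0x14 bytes_emitted=3
After char 5 ('8'=60): chars_in_quartet=2 acc=0x53C bytes_emitted=3
After char 6 ('V'=21): chars_in_quartet=3 acc=0x14F15 bytes_emitted=3
After char 7 ('h'=33): chars_in_quartet=4 acc=0x53C561 -> emit 53 C5 61, reset; bytes_emitted=6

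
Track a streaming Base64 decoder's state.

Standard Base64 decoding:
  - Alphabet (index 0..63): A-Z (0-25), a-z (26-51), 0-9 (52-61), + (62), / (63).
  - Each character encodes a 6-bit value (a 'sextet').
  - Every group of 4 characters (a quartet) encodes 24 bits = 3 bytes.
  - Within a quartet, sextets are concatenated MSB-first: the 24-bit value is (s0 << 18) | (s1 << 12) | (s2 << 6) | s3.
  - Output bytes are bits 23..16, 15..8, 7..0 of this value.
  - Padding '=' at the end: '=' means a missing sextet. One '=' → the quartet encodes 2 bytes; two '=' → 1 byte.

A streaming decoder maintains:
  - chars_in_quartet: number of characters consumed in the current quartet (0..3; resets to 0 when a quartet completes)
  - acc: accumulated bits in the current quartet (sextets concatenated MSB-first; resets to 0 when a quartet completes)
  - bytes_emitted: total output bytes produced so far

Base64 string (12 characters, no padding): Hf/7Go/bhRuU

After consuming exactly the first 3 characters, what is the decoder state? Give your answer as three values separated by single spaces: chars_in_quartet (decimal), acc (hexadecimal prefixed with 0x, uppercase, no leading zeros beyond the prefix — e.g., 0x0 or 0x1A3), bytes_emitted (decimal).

Answer: 3 0x77FF 0

Derivation:
After char 0 ('H'=7): chars_in_quartet=1 acc=0x7 bytes_emitted=0
After char 1 ('f'=31): chars_in_quartet=2 acc=0x1DF bytes_emitted=0
After char 2 ('/'=63): chars_in_quartet=3 acc=0x77FF bytes_emitted=0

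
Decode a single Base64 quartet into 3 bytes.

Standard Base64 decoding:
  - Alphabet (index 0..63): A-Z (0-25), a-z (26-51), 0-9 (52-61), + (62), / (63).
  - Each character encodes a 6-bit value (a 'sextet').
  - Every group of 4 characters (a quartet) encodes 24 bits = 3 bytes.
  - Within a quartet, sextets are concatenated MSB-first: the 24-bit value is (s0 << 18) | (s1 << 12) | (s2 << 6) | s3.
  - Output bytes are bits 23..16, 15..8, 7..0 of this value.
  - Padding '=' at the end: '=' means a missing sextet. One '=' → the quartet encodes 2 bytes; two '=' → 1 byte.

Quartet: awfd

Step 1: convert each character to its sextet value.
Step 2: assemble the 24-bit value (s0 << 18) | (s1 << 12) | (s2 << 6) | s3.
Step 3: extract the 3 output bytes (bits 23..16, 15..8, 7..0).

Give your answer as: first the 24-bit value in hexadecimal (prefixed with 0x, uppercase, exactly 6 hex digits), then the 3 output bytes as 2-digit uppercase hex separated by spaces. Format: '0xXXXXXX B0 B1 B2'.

Sextets: a=26, w=48, f=31, d=29
24-bit: (26<<18) | (48<<12) | (31<<6) | 29
      = 0x680000 | 0x030000 | 0x0007C0 | 0x00001D
      = 0x6B07DD
Bytes: (v>>16)&0xFF=6B, (v>>8)&0xFF=07, v&0xFF=DD

Answer: 0x6B07DD 6B 07 DD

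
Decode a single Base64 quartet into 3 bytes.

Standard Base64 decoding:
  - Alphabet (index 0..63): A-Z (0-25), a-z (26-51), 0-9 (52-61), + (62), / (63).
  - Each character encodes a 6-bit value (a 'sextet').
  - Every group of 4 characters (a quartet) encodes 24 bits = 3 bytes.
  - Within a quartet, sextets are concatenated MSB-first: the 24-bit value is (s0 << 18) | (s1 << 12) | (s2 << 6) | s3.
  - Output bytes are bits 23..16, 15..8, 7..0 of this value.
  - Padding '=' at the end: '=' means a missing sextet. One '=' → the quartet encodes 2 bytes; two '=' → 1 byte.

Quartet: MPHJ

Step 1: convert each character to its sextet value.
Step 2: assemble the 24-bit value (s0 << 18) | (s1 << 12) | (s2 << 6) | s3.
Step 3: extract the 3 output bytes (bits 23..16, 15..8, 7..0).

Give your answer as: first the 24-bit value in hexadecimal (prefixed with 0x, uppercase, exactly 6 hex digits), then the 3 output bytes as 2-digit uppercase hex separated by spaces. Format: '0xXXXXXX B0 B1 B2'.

Answer: 0x30F1C9 30 F1 C9

Derivation:
Sextets: M=12, P=15, H=7, J=9
24-bit: (12<<18) | (15<<12) | (7<<6) | 9
      = 0x300000 | 0x00F000 | 0x0001C0 | 0x000009
      = 0x30F1C9
Bytes: (v>>16)&0xFF=30, (v>>8)&0xFF=F1, v&0xFF=C9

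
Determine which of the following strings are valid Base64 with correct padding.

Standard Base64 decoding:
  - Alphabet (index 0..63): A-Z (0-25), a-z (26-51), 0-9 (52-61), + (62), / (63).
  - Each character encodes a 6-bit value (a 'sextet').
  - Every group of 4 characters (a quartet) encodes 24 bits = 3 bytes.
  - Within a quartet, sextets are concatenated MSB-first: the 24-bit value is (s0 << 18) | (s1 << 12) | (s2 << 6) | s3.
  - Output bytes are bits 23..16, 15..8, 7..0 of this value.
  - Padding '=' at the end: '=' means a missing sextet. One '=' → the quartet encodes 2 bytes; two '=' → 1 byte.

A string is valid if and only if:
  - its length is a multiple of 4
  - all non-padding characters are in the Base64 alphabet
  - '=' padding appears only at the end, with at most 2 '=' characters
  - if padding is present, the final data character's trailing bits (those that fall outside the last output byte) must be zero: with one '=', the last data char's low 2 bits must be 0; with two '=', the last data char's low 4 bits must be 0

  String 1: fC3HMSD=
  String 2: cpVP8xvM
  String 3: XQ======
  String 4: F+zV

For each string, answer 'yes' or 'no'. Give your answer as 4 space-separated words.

Answer: no yes no yes

Derivation:
String 1: 'fC3HMSD=' → invalid (bad trailing bits)
String 2: 'cpVP8xvM' → valid
String 3: 'XQ======' → invalid (6 pad chars (max 2))
String 4: 'F+zV' → valid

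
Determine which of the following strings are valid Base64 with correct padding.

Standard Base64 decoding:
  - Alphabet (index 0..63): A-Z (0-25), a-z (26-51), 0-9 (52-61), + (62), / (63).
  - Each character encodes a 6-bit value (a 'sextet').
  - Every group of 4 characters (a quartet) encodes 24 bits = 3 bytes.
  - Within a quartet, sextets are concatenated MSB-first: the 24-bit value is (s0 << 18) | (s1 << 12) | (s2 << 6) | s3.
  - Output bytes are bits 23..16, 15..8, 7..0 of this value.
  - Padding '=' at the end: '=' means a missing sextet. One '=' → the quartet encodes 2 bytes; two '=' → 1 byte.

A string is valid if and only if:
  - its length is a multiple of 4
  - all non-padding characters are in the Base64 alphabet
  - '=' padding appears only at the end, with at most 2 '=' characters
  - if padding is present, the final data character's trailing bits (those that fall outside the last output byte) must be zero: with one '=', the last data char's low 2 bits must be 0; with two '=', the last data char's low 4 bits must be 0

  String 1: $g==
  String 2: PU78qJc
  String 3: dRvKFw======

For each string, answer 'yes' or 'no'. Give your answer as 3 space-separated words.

String 1: '$g==' → invalid (bad char(s): ['$'])
String 2: 'PU78qJc' → invalid (len=7 not mult of 4)
String 3: 'dRvKFw======' → invalid (6 pad chars (max 2))

Answer: no no no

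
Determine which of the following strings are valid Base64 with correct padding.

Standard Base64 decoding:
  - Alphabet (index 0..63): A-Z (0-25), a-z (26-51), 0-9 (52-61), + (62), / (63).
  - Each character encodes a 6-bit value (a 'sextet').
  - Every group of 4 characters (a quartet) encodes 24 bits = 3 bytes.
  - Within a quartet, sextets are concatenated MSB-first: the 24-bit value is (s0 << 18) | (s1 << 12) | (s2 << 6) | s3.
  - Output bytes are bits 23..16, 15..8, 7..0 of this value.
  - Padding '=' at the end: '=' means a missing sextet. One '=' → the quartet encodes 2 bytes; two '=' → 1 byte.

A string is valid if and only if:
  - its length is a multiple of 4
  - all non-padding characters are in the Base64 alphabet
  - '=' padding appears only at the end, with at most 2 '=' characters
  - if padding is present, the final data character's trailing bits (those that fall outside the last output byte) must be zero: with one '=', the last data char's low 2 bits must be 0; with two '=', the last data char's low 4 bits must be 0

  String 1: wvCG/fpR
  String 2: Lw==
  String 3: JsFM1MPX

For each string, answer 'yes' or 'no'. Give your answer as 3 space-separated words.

String 1: 'wvCG/fpR' → valid
String 2: 'Lw==' → valid
String 3: 'JsFM1MPX' → valid

Answer: yes yes yes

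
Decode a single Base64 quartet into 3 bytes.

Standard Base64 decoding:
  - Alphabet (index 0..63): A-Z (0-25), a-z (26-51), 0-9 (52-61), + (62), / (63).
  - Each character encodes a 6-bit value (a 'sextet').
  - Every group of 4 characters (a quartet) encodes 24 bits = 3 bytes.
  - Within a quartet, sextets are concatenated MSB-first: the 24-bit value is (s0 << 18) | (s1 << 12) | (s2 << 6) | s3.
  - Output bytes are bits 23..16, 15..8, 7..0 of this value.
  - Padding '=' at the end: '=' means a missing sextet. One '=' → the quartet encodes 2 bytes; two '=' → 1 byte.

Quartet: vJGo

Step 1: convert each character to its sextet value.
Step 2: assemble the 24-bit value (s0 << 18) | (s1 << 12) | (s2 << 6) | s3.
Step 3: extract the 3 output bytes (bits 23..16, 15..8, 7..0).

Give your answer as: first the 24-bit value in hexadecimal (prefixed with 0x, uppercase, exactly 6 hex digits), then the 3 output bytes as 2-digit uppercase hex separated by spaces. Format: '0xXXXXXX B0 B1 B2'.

Answer: 0xBC91A8 BC 91 A8

Derivation:
Sextets: v=47, J=9, G=6, o=40
24-bit: (47<<18) | (9<<12) | (6<<6) | 40
      = 0xBC0000 | 0x009000 | 0x000180 | 0x000028
      = 0xBC91A8
Bytes: (v>>16)&0xFF=BC, (v>>8)&0xFF=91, v&0xFF=A8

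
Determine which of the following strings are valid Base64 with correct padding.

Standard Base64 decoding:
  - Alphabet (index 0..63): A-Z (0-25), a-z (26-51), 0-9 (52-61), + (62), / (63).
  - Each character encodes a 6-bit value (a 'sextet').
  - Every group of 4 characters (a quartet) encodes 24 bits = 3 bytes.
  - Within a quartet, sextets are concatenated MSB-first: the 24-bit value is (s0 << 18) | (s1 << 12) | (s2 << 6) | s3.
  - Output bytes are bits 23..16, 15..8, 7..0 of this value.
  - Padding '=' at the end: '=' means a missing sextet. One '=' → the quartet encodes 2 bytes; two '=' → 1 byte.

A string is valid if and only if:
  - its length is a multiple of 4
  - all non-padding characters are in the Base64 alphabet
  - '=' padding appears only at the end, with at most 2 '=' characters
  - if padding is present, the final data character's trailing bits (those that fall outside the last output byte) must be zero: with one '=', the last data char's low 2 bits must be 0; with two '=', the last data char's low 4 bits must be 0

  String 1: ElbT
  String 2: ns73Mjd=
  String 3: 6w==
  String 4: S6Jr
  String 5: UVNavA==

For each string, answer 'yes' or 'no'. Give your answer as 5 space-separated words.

Answer: yes no yes yes yes

Derivation:
String 1: 'ElbT' → valid
String 2: 'ns73Mjd=' → invalid (bad trailing bits)
String 3: '6w==' → valid
String 4: 'S6Jr' → valid
String 5: 'UVNavA==' → valid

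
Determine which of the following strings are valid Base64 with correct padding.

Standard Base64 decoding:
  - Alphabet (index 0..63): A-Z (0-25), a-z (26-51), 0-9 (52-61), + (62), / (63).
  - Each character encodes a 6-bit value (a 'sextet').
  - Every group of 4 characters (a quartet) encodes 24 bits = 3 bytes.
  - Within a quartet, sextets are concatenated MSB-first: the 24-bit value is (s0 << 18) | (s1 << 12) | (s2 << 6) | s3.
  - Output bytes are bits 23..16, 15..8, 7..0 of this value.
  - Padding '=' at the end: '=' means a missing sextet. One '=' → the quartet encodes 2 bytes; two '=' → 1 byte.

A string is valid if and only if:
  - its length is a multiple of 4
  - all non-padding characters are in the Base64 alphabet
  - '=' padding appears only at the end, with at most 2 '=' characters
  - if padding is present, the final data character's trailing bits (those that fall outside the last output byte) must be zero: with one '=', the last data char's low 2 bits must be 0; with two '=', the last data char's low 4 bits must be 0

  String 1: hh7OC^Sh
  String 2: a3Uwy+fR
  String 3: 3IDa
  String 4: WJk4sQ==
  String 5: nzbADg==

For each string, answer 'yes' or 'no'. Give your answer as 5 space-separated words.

String 1: 'hh7OC^Sh' → invalid (bad char(s): ['^'])
String 2: 'a3Uwy+fR' → valid
String 3: '3IDa' → valid
String 4: 'WJk4sQ==' → valid
String 5: 'nzbADg==' → valid

Answer: no yes yes yes yes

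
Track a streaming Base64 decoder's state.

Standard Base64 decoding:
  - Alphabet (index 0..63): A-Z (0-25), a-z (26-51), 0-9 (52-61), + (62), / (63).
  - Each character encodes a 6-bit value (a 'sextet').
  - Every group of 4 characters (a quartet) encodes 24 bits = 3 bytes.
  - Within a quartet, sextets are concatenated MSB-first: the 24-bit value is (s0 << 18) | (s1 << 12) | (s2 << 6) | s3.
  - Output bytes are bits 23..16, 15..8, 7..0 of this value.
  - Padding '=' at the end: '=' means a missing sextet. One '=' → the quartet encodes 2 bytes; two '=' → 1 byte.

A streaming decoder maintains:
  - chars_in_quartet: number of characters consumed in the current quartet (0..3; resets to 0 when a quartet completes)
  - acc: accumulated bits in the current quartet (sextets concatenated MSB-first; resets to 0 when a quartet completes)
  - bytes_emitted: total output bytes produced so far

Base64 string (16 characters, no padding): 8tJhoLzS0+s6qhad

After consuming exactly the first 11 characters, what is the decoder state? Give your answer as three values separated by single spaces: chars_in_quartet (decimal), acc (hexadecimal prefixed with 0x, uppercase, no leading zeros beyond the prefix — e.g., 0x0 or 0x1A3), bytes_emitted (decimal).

After char 0 ('8'=60): chars_in_quartet=1 acc=0x3C bytes_emitted=0
After char 1 ('t'=45): chars_in_quartet=2 acc=0xF2D bytes_emitted=0
After char 2 ('J'=9): chars_in_quartet=3 acc=0x3CB49 bytes_emitted=0
After char 3 ('h'=33): chars_in_quartet=4 acc=0xF2D261 -> emit F2 D2 61, reset; bytes_emitted=3
After char 4 ('o'=40): chars_in_quartet=1 acc=0x28 bytes_emitted=3
After char 5 ('L'=11): chars_in_quartet=2 acc=0xA0B bytes_emitted=3
After char 6 ('z'=51): chars_in_quartet=3 acc=0x282F3 bytes_emitted=3
After char 7 ('S'=18): chars_in_quartet=4 acc=0xA0BCD2 -> emit A0 BC D2, reset; bytes_emitted=6
After char 8 ('0'=52): chars_in_quartet=1 acc=0x34 bytes_emitted=6
After char 9 ('+'=62): chars_in_quartet=2 acc=0xD3E bytes_emitted=6
After char 10 ('s'=44): chars_in_quartet=3 acc=0x34FAC bytes_emitted=6

Answer: 3 0x34FAC 6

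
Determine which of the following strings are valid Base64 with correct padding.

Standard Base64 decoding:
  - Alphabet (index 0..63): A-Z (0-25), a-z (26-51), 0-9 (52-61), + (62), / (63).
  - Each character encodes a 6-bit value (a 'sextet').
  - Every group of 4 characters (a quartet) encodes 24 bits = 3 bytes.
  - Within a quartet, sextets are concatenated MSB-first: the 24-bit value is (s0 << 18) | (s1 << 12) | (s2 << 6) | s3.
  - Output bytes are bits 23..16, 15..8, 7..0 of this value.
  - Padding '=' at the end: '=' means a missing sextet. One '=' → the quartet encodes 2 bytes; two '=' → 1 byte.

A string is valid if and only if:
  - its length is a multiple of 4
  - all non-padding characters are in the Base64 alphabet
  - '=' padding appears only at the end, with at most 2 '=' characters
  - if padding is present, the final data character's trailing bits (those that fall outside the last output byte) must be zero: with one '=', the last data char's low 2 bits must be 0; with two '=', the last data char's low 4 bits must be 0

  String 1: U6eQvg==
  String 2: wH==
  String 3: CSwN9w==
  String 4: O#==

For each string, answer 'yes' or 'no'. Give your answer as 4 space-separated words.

String 1: 'U6eQvg==' → valid
String 2: 'wH==' → invalid (bad trailing bits)
String 3: 'CSwN9w==' → valid
String 4: 'O#==' → invalid (bad char(s): ['#'])

Answer: yes no yes no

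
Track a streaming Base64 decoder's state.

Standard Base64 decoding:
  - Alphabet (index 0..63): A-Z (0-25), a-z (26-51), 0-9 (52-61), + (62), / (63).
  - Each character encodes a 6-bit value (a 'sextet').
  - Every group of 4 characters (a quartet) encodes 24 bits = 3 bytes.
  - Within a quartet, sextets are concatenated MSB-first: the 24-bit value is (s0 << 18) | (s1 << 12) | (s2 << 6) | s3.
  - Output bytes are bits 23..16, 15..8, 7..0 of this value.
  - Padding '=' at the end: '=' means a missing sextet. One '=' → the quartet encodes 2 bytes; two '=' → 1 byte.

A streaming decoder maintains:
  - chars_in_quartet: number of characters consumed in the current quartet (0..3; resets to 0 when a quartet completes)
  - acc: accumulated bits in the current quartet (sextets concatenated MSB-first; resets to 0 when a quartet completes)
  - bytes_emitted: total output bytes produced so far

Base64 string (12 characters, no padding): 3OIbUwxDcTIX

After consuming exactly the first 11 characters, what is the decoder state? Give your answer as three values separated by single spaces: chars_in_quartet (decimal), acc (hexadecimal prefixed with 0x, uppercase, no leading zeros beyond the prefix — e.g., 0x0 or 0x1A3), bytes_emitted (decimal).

Answer: 3 0x1C4C8 6

Derivation:
After char 0 ('3'=55): chars_in_quartet=1 acc=0x37 bytes_emitted=0
After char 1 ('O'=14): chars_in_quartet=2 acc=0xDCE bytes_emitted=0
After char 2 ('I'=8): chars_in_quartet=3 acc=0x37388 bytes_emitted=0
After char 3 ('b'=27): chars_in_quartet=4 acc=0xDCE21B -> emit DC E2 1B, reset; bytes_emitted=3
After char 4 ('U'=20): chars_in_quartet=1 acc=0x14 bytes_emitted=3
After char 5 ('w'=48): chars_in_quartet=2 acc=0x530 bytes_emitted=3
After char 6 ('x'=49): chars_in_quartet=3 acc=0x14C31 bytes_emitted=3
After char 7 ('D'=3): chars_in_quartet=4 acc=0x530C43 -> emit 53 0C 43, reset; bytes_emitted=6
After char 8 ('c'=28): chars_in_quartet=1 acc=0x1C bytes_emitted=6
After char 9 ('T'=19): chars_in_quartet=2 acc=0x713 bytes_emitted=6
After char 10 ('I'=8): chars_in_quartet=3 acc=0x1C4C8 bytes_emitted=6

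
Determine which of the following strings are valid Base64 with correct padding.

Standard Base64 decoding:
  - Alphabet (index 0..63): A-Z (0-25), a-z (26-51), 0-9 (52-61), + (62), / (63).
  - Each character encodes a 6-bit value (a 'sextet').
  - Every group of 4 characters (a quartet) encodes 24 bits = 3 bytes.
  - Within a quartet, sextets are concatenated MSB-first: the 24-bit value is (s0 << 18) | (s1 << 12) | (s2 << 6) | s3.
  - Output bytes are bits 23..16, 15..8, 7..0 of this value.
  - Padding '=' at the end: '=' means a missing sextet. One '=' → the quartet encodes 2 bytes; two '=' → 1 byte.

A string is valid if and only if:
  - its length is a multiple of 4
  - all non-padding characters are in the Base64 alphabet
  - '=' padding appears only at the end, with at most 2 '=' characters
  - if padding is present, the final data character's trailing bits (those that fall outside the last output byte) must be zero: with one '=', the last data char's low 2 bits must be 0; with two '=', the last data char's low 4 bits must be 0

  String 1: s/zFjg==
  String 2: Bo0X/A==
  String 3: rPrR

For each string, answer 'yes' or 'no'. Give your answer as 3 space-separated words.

Answer: yes yes yes

Derivation:
String 1: 's/zFjg==' → valid
String 2: 'Bo0X/A==' → valid
String 3: 'rPrR' → valid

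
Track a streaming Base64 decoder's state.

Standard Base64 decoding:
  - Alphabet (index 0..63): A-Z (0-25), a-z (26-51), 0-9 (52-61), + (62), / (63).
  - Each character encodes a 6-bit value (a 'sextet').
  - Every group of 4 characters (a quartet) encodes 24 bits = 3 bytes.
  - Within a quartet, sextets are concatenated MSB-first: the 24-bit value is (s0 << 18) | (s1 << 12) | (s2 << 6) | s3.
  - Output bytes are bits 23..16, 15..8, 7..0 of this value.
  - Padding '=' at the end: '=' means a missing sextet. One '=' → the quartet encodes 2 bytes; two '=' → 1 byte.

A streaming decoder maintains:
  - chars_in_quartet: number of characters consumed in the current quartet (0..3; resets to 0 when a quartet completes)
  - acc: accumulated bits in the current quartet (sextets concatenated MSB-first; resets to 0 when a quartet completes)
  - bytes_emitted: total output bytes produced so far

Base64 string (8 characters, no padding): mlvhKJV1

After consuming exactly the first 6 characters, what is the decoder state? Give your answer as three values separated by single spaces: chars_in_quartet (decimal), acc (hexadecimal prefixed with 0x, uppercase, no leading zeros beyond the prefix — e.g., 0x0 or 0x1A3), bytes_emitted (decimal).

Answer: 2 0x289 3

Derivation:
After char 0 ('m'=38): chars_in_quartet=1 acc=0x26 bytes_emitted=0
After char 1 ('l'=37): chars_in_quartet=2 acc=0x9A5 bytes_emitted=0
After char 2 ('v'=47): chars_in_quartet=3 acc=0x2696F bytes_emitted=0
After char 3 ('h'=33): chars_in_quartet=4 acc=0x9A5BE1 -> emit 9A 5B E1, reset; bytes_emitted=3
After char 4 ('K'=10): chars_in_quartet=1 acc=0xA bytes_emitted=3
After char 5 ('J'=9): chars_in_quartet=2 acc=0x289 bytes_emitted=3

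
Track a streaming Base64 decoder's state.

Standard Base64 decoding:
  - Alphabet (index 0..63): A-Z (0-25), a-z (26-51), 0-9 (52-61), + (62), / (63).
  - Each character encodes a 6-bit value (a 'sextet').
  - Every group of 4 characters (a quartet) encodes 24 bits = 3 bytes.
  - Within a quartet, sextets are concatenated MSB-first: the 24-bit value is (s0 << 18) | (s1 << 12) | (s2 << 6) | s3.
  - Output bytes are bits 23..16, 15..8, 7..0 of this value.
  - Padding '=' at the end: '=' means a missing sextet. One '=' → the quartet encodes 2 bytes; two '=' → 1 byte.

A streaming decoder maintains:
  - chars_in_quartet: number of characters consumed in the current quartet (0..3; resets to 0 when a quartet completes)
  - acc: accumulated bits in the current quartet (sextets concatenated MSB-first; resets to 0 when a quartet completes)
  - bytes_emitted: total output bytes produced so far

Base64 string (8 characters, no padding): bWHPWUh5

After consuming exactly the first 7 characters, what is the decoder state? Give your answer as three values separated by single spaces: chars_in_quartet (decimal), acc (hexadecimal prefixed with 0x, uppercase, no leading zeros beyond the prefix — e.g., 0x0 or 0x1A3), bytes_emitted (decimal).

Answer: 3 0x16521 3

Derivation:
After char 0 ('b'=27): chars_in_quartet=1 acc=0x1B bytes_emitted=0
After char 1 ('W'=22): chars_in_quartet=2 acc=0x6D6 bytes_emitted=0
After char 2 ('H'=7): chars_in_quartet=3 acc=0x1B587 bytes_emitted=0
After char 3 ('P'=15): chars_in_quartet=4 acc=0x6D61CF -> emit 6D 61 CF, reset; bytes_emitted=3
After char 4 ('W'=22): chars_in_quartet=1 acc=0x16 bytes_emitted=3
After char 5 ('U'=20): chars_in_quartet=2 acc=0x594 bytes_emitted=3
After char 6 ('h'=33): chars_in_quartet=3 acc=0x16521 bytes_emitted=3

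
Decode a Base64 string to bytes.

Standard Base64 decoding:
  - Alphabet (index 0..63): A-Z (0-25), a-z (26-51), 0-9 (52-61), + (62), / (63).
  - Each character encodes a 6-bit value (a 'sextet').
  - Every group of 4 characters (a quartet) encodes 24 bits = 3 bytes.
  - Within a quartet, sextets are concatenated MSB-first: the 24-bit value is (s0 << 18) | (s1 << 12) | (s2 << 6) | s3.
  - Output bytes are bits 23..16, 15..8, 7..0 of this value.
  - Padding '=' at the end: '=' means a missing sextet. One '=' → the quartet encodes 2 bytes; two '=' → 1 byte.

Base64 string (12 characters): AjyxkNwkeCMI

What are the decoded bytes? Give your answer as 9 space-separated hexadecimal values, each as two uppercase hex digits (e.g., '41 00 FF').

After char 0 ('A'=0): chars_in_quartet=1 acc=0x0 bytes_emitted=0
After char 1 ('j'=35): chars_in_quartet=2 acc=0x23 bytes_emitted=0
After char 2 ('y'=50): chars_in_quartet=3 acc=0x8F2 bytes_emitted=0
After char 3 ('x'=49): chars_in_quartet=4 acc=0x23CB1 -> emit 02 3C B1, reset; bytes_emitted=3
After char 4 ('k'=36): chars_in_quartet=1 acc=0x24 bytes_emitted=3
After char 5 ('N'=13): chars_in_quartet=2 acc=0x90D bytes_emitted=3
After char 6 ('w'=48): chars_in_quartet=3 acc=0x24370 bytes_emitted=3
After char 7 ('k'=36): chars_in_quartet=4 acc=0x90DC24 -> emit 90 DC 24, reset; bytes_emitted=6
After char 8 ('e'=30): chars_in_quartet=1 acc=0x1E bytes_emitted=6
After char 9 ('C'=2): chars_in_quartet=2 acc=0x782 bytes_emitted=6
After char 10 ('M'=12): chars_in_quartet=3 acc=0x1E08C bytes_emitted=6
After char 11 ('I'=8): chars_in_quartet=4 acc=0x782308 -> emit 78 23 08, reset; bytes_emitted=9

Answer: 02 3C B1 90 DC 24 78 23 08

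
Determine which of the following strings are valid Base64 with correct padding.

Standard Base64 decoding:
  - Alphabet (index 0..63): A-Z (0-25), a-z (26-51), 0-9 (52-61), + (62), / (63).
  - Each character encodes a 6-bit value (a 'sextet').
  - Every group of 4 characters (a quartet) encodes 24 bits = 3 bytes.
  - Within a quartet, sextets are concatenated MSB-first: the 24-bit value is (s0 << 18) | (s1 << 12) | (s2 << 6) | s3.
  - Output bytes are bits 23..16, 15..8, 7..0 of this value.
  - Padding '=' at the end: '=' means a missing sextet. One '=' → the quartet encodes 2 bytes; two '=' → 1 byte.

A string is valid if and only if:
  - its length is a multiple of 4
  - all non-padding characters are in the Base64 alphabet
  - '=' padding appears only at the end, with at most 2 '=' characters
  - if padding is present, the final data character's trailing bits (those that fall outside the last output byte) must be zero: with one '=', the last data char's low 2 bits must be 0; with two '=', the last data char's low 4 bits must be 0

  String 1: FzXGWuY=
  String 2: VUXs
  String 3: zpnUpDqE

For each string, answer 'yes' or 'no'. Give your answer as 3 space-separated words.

Answer: yes yes yes

Derivation:
String 1: 'FzXGWuY=' → valid
String 2: 'VUXs' → valid
String 3: 'zpnUpDqE' → valid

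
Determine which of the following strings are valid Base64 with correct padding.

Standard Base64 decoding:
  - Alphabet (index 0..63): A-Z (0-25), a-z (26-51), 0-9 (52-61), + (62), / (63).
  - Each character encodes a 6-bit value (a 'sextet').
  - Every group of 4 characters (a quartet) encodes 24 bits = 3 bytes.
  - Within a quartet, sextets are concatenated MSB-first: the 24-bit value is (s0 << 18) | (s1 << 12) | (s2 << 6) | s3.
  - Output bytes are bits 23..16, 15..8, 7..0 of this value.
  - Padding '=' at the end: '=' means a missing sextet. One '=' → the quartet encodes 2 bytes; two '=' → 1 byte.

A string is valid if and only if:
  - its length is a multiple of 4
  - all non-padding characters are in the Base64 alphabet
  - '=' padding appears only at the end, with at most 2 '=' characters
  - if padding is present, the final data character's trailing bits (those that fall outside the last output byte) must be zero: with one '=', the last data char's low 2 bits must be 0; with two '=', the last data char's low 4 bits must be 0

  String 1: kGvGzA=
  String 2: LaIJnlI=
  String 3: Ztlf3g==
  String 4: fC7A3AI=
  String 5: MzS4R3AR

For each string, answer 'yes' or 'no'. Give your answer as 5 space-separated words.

String 1: 'kGvGzA=' → invalid (len=7 not mult of 4)
String 2: 'LaIJnlI=' → valid
String 3: 'Ztlf3g==' → valid
String 4: 'fC7A3AI=' → valid
String 5: 'MzS4R3AR' → valid

Answer: no yes yes yes yes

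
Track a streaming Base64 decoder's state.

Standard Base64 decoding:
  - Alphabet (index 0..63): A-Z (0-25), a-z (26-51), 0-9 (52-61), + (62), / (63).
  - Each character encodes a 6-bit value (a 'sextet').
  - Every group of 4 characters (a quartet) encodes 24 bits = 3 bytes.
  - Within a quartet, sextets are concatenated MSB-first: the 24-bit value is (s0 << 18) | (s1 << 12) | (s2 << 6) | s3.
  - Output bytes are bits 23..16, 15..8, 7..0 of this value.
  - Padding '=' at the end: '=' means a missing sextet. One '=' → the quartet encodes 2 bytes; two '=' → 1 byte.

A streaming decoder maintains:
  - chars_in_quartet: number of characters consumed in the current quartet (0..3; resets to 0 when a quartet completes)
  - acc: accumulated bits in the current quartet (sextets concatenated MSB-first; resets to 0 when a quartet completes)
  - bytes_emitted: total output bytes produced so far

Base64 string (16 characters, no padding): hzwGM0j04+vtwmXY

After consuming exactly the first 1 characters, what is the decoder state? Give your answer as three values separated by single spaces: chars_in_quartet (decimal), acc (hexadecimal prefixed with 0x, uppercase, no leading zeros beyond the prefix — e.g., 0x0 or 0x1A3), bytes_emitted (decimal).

After char 0 ('h'=33): chars_in_quartet=1 acc=0x21 bytes_emitted=0

Answer: 1 0x21 0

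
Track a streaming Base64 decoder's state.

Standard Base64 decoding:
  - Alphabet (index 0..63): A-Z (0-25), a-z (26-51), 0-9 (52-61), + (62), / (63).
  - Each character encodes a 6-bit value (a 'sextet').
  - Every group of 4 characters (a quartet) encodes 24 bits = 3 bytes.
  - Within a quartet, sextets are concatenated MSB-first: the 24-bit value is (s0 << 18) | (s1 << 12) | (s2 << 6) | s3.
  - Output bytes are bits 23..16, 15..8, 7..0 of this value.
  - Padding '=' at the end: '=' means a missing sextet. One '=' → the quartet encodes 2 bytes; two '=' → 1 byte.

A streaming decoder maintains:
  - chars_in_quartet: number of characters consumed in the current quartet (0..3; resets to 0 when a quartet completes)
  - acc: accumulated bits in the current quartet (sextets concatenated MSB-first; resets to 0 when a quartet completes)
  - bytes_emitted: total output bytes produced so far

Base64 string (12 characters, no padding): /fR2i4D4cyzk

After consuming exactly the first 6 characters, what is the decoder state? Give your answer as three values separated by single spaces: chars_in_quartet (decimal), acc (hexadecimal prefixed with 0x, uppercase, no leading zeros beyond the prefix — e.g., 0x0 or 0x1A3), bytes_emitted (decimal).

After char 0 ('/'=63): chars_in_quartet=1 acc=0x3F bytes_emitted=0
After char 1 ('f'=31): chars_in_quartet=2 acc=0xFDF bytes_emitted=0
After char 2 ('R'=17): chars_in_quartet=3 acc=0x3F7D1 bytes_emitted=0
After char 3 ('2'=54): chars_in_quartet=4 acc=0xFDF476 -> emit FD F4 76, reset; bytes_emitted=3
After char 4 ('i'=34): chars_in_quartet=1 acc=0x22 bytes_emitted=3
After char 5 ('4'=56): chars_in_quartet=2 acc=0x8B8 bytes_emitted=3

Answer: 2 0x8B8 3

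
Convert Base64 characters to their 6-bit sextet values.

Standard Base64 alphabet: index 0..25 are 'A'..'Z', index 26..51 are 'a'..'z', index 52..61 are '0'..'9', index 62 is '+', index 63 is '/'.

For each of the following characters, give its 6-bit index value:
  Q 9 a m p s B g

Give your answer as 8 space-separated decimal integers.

Answer: 16 61 26 38 41 44 1 32

Derivation:
'Q': A..Z range, ord('Q') − ord('A') = 16
'9': 0..9 range, 52 + ord('9') − ord('0') = 61
'a': a..z range, 26 + ord('a') − ord('a') = 26
'm': a..z range, 26 + ord('m') − ord('a') = 38
'p': a..z range, 26 + ord('p') − ord('a') = 41
's': a..z range, 26 + ord('s') − ord('a') = 44
'B': A..Z range, ord('B') − ord('A') = 1
'g': a..z range, 26 + ord('g') − ord('a') = 32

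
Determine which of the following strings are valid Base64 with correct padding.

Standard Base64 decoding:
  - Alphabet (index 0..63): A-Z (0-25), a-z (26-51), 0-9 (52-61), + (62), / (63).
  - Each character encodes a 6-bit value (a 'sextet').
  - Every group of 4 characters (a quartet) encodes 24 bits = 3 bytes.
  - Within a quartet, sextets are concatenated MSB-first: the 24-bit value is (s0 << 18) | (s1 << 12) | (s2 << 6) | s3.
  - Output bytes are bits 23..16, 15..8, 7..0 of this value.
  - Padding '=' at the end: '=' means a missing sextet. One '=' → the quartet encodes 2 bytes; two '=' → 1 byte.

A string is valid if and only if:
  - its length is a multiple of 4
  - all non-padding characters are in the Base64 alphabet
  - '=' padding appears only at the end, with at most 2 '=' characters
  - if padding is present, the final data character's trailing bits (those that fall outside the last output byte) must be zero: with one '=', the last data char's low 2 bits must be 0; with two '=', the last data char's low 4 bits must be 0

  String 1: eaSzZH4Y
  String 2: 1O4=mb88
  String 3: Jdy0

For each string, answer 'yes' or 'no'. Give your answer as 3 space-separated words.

Answer: yes no yes

Derivation:
String 1: 'eaSzZH4Y' → valid
String 2: '1O4=mb88' → invalid (bad char(s): ['=']; '=' in middle)
String 3: 'Jdy0' → valid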